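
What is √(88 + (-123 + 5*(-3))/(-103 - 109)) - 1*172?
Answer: -172 + √996082/106 ≈ -162.58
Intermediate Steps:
√(88 + (-123 + 5*(-3))/(-103 - 109)) - 1*172 = √(88 + (-123 - 15)/(-212)) - 172 = √(88 - 138*(-1/212)) - 172 = √(88 + 69/106) - 172 = √(9397/106) - 172 = √996082/106 - 172 = -172 + √996082/106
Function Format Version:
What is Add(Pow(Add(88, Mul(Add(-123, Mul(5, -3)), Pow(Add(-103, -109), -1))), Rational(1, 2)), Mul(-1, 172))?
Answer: Add(-172, Mul(Rational(1, 106), Pow(996082, Rational(1, 2)))) ≈ -162.58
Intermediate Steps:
Add(Pow(Add(88, Mul(Add(-123, Mul(5, -3)), Pow(Add(-103, -109), -1))), Rational(1, 2)), Mul(-1, 172)) = Add(Pow(Add(88, Mul(Add(-123, -15), Pow(-212, -1))), Rational(1, 2)), -172) = Add(Pow(Add(88, Mul(-138, Rational(-1, 212))), Rational(1, 2)), -172) = Add(Pow(Add(88, Rational(69, 106)), Rational(1, 2)), -172) = Add(Pow(Rational(9397, 106), Rational(1, 2)), -172) = Add(Mul(Rational(1, 106), Pow(996082, Rational(1, 2))), -172) = Add(-172, Mul(Rational(1, 106), Pow(996082, Rational(1, 2))))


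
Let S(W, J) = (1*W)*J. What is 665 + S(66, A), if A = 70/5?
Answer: 1589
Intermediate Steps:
A = 14 (A = 70*(1/5) = 14)
S(W, J) = J*W (S(W, J) = W*J = J*W)
665 + S(66, A) = 665 + 14*66 = 665 + 924 = 1589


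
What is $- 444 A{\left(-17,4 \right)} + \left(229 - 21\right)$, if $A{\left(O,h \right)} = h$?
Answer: $-1568$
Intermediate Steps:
$- 444 A{\left(-17,4 \right)} + \left(229 - 21\right) = \left(-444\right) 4 + \left(229 - 21\right) = -1776 + \left(229 - 21\right) = -1776 + 208 = -1568$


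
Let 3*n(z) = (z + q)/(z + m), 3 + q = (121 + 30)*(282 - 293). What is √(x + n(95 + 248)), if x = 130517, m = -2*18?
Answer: 2*√27677163489/921 ≈ 361.27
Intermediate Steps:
m = -36
q = -1664 (q = -3 + (121 + 30)*(282 - 293) = -3 + 151*(-11) = -3 - 1661 = -1664)
n(z) = (-1664 + z)/(3*(-36 + z)) (n(z) = ((z - 1664)/(z - 36))/3 = ((-1664 + z)/(-36 + z))/3 = (-1664 + z)/(3*(-36 + z)))
√(x + n(95 + 248)) = √(130517 + (-1664 + (95 + 248))/(3*(-36 + (95 + 248)))) = √(130517 + (-1664 + 343)/(3*(-36 + 343))) = √(130517 + (⅓)*(-1321)/307) = √(130517 + (⅓)*(1/307)*(-1321)) = √(130517 - 1321/921) = √(120204836/921) = 2*√27677163489/921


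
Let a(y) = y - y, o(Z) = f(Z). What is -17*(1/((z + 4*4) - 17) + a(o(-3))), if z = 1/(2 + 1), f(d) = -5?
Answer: 51/2 ≈ 25.500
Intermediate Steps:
o(Z) = -5
a(y) = 0
z = ⅓ (z = 1/3 = ⅓ ≈ 0.33333)
-17*(1/((z + 4*4) - 17) + a(o(-3))) = -17*(1/((⅓ + 4*4) - 17) + 0) = -17*(1/((⅓ + 16) - 17) + 0) = -17*(1/(49/3 - 17) + 0) = -17*(1/(-⅔) + 0) = -17*(-3/2 + 0) = -17*(-3/2) = 51/2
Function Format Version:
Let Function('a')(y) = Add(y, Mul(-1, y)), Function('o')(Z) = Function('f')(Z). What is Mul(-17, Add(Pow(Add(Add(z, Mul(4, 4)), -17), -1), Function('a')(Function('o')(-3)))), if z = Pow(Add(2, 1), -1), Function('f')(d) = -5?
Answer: Rational(51, 2) ≈ 25.500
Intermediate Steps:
Function('o')(Z) = -5
Function('a')(y) = 0
z = Rational(1, 3) (z = Pow(3, -1) = Rational(1, 3) ≈ 0.33333)
Mul(-17, Add(Pow(Add(Add(z, Mul(4, 4)), -17), -1), Function('a')(Function('o')(-3)))) = Mul(-17, Add(Pow(Add(Add(Rational(1, 3), Mul(4, 4)), -17), -1), 0)) = Mul(-17, Add(Pow(Add(Add(Rational(1, 3), 16), -17), -1), 0)) = Mul(-17, Add(Pow(Add(Rational(49, 3), -17), -1), 0)) = Mul(-17, Add(Pow(Rational(-2, 3), -1), 0)) = Mul(-17, Add(Rational(-3, 2), 0)) = Mul(-17, Rational(-3, 2)) = Rational(51, 2)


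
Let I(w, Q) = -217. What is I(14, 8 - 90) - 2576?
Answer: -2793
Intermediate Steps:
I(14, 8 - 90) - 2576 = -217 - 2576 = -2793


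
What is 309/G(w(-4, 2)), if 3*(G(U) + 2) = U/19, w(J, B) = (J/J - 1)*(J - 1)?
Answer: -309/2 ≈ -154.50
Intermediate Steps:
w(J, B) = 0 (w(J, B) = (1 - 1)*(-1 + J) = 0*(-1 + J) = 0)
G(U) = -2 + U/57 (G(U) = -2 + (U/19)/3 = -2 + U/57)
309/G(w(-4, 2)) = 309/(-2 + (1/57)*0) = 309/(-2 + 0) = 309/(-2) = 309*(-½) = -309/2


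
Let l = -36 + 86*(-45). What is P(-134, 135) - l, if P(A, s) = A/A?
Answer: 3907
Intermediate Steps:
P(A, s) = 1
l = -3906 (l = -36 - 3870 = -3906)
P(-134, 135) - l = 1 - 1*(-3906) = 1 + 3906 = 3907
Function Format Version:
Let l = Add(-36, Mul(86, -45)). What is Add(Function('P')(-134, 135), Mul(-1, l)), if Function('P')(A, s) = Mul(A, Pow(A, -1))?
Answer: 3907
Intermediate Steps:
Function('P')(A, s) = 1
l = -3906 (l = Add(-36, -3870) = -3906)
Add(Function('P')(-134, 135), Mul(-1, l)) = Add(1, Mul(-1, -3906)) = Add(1, 3906) = 3907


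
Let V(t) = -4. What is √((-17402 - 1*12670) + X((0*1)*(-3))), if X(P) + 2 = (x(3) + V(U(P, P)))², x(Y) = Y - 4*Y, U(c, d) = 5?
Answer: I*√29905 ≈ 172.93*I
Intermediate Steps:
x(Y) = -3*Y
X(P) = 167 (X(P) = -2 + (-3*3 - 4)² = -2 + (-9 - 4)² = -2 + (-13)² = -2 + 169 = 167)
√((-17402 - 1*12670) + X((0*1)*(-3))) = √((-17402 - 1*12670) + 167) = √((-17402 - 12670) + 167) = √(-30072 + 167) = √(-29905) = I*√29905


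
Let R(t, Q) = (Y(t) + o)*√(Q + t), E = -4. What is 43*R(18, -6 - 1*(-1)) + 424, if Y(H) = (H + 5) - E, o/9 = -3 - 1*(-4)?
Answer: 424 + 1548*√13 ≈ 6005.4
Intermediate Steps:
o = 9 (o = 9*(-3 - 1*(-4)) = 9*(-3 + 4) = 9*1 = 9)
Y(H) = 9 + H (Y(H) = (H + 5) - 1*(-4) = (5 + H) + 4 = 9 + H)
R(t, Q) = √(Q + t)*(18 + t) (R(t, Q) = ((9 + t) + 9)*√(Q + t) = (18 + t)*√(Q + t) = √(Q + t)*(18 + t))
43*R(18, -6 - 1*(-1)) + 424 = 43*(√((-6 - 1*(-1)) + 18)*(18 + 18)) + 424 = 43*(√((-6 + 1) + 18)*36) + 424 = 43*(√(-5 + 18)*36) + 424 = 43*(√13*36) + 424 = 43*(36*√13) + 424 = 1548*√13 + 424 = 424 + 1548*√13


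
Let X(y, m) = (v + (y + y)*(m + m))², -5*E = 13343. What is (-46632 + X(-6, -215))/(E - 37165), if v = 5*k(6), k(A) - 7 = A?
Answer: -136269965/199168 ≈ -684.20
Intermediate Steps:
E = -13343/5 (E = -⅕*13343 = -13343/5 ≈ -2668.6)
k(A) = 7 + A
v = 65 (v = 5*(7 + 6) = 5*13 = 65)
X(y, m) = (65 + 4*m*y)² (X(y, m) = (65 + (y + y)*(m + m))² = (65 + (2*y)*(2*m))² = (65 + 4*m*y)²)
(-46632 + X(-6, -215))/(E - 37165) = (-46632 + (65 + 4*(-215)*(-6))²)/(-13343/5 - 37165) = (-46632 + (65 + 5160)²)/(-199168/5) = (-46632 + 5225²)*(-5/199168) = (-46632 + 27300625)*(-5/199168) = 27253993*(-5/199168) = -136269965/199168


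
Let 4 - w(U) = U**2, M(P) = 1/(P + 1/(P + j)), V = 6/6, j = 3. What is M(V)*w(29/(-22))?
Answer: 219/121 ≈ 1.8099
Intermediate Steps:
V = 1 (V = 6*(1/6) = 1)
M(P) = 1/(P + 1/(3 + P)) (M(P) = 1/(P + 1/(P + 3)) = 1/(P + 1/(3 + P)))
w(U) = 4 - U**2
M(V)*w(29/(-22)) = ((3 + 1)/(1 + 1**2 + 3*1))*(4 - (29/(-22))**2) = (4/(1 + 1 + 3))*(4 - (29*(-1/22))**2) = (4/5)*(4 - (-29/22)**2) = ((1/5)*4)*(4 - 1*841/484) = 4*(4 - 841/484)/5 = (4/5)*(1095/484) = 219/121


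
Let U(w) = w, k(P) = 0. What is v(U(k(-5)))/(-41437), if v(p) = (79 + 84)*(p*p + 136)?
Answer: -22168/41437 ≈ -0.53498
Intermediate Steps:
v(p) = 22168 + 163*p² (v(p) = 163*(p² + 136) = 163*(136 + p²) = 22168 + 163*p²)
v(U(k(-5)))/(-41437) = (22168 + 163*0²)/(-41437) = (22168 + 163*0)*(-1/41437) = (22168 + 0)*(-1/41437) = 22168*(-1/41437) = -22168/41437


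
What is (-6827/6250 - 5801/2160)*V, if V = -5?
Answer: 5100257/270000 ≈ 18.890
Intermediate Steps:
(-6827/6250 - 5801/2160)*V = (-6827/6250 - 5801/2160)*(-5) = -5100257/1350000*(-5) = 5100257/270000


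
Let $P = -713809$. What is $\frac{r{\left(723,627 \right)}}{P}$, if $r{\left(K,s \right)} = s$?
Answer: $- \frac{627}{713809} \approx -0.00087839$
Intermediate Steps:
$\frac{r{\left(723,627 \right)}}{P} = \frac{627}{-713809} = 627 \left(- \frac{1}{713809}\right) = - \frac{627}{713809}$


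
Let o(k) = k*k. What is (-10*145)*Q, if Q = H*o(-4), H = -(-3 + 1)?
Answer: -46400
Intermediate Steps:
o(k) = k**2
H = 2 (H = -1*(-2) = 2)
Q = 32 (Q = 2*(-4)**2 = 2*16 = 32)
(-10*145)*Q = -10*145*32 = -1450*32 = -46400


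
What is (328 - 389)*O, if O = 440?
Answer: -26840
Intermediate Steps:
(328 - 389)*O = (328 - 389)*440 = -61*440 = -26840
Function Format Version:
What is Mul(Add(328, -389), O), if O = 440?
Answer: -26840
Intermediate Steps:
Mul(Add(328, -389), O) = Mul(Add(328, -389), 440) = Mul(-61, 440) = -26840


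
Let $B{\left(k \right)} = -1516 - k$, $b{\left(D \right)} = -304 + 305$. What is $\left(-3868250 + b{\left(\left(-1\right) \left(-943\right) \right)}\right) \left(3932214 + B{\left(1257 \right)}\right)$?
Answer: $-15200056218809$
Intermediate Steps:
$b{\left(D \right)} = 1$
$\left(-3868250 + b{\left(\left(-1\right) \left(-943\right) \right)}\right) \left(3932214 + B{\left(1257 \right)}\right) = \left(-3868250 + 1\right) \left(3932214 - 2773\right) = - 3868249 \left(3932214 - 2773\right) = \left(-3868249\right) 3929441 = -15200056218809$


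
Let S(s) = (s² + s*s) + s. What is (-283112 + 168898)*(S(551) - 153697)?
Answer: -51859551984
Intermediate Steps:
S(s) = s + 2*s² (S(s) = (s² + s²) + s = 2*s² + s = s + 2*s²)
(-283112 + 168898)*(S(551) - 153697) = (-283112 + 168898)*(551*(1 + 2*551) - 153697) = -114214*(551*(1 + 1102) - 153697) = -114214*(551*1103 - 153697) = -114214*(607753 - 153697) = -114214*454056 = -51859551984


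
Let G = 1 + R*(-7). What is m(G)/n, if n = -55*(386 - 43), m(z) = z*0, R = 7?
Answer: 0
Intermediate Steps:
G = -48 (G = 1 + 7*(-7) = 1 - 49 = -48)
m(z) = 0
n = -18865 (n = -55*343 = -18865)
m(G)/n = 0/(-18865) = 0*(-1/18865) = 0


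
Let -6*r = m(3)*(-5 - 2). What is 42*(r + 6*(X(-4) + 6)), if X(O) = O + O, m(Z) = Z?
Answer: -357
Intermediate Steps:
X(O) = 2*O
r = 7/2 (r = -(-5 - 2)/2 = -(-7)/2 = -1/6*(-21) = 7/2 ≈ 3.5000)
42*(r + 6*(X(-4) + 6)) = 42*(7/2 + 6*(2*(-4) + 6)) = 42*(7/2 + 6*(-8 + 6)) = 42*(7/2 + 6*(-2)) = 42*(7/2 - 12) = 42*(-17/2) = -357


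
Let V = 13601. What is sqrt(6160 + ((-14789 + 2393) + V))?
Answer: sqrt(7365) ≈ 85.820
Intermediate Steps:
sqrt(6160 + ((-14789 + 2393) + V)) = sqrt(6160 + ((-14789 + 2393) + 13601)) = sqrt(6160 + (-12396 + 13601)) = sqrt(6160 + 1205) = sqrt(7365)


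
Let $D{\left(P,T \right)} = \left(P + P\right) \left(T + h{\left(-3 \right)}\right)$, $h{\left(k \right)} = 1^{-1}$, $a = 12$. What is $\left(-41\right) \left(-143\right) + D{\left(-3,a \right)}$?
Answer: $5785$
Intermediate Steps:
$h{\left(k \right)} = 1$
$D{\left(P,T \right)} = 2 P \left(1 + T\right)$ ($D{\left(P,T \right)} = \left(P + P\right) \left(T + 1\right) = 2 P \left(1 + T\right)$)
$\left(-41\right) \left(-143\right) + D{\left(-3,a \right)} = \left(-41\right) \left(-143\right) + 2 \left(-3\right) \left(1 + 12\right) = 5863 + 2 \left(-3\right) 13 = 5863 - 78 = 5785$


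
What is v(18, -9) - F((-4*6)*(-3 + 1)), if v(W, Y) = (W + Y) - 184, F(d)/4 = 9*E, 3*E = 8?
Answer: -271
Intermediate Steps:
E = 8/3 (E = (1/3)*8 = 8/3 ≈ 2.6667)
F(d) = 96 (F(d) = 4*(9*(8/3)) = 4*24 = 96)
v(W, Y) = -184 + W + Y
v(18, -9) - F((-4*6)*(-3 + 1)) = (-184 + 18 - 9) - 1*96 = -175 - 96 = -271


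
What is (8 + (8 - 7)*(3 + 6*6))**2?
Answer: 2209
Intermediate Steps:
(8 + (8 - 7)*(3 + 6*6))**2 = (8 + 1*(3 + 36))**2 = (8 + 1*39)**2 = (8 + 39)**2 = 47**2 = 2209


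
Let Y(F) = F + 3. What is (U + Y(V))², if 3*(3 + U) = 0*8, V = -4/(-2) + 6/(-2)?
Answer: 1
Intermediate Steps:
V = -1 (V = -4*(-½) + 6*(-½) = 2 - 3 = -1)
Y(F) = 3 + F
U = -3 (U = -3 + (0*8)/3 = -3 + (⅓)*0 = -3 + 0 = -3)
(U + Y(V))² = (-3 + (3 - 1))² = (-3 + 2)² = (-1)² = 1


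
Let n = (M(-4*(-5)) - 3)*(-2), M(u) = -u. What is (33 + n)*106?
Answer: 8374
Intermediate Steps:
n = 46 (n = (-(-4)*(-5) - 3)*(-2) = (-1*20 - 3)*(-2) = (-20 - 3)*(-2) = -23*(-2) = 46)
(33 + n)*106 = (33 + 46)*106 = 79*106 = 8374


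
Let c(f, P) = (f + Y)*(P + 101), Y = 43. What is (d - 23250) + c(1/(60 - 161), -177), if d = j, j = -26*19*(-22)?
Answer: -1580574/101 ≈ -15649.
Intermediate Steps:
j = 10868 (j = -494*(-22) = 10868)
c(f, P) = (43 + f)*(101 + P) (c(f, P) = (f + 43)*(P + 101) = (43 + f)*(101 + P))
d = 10868
(d - 23250) + c(1/(60 - 161), -177) = (10868 - 23250) + (4343 + 43*(-177) + 101/(60 - 161) - 177/(60 - 161)) = -12382 + (4343 - 7611 + 101/(-101) - 177/(-101)) = -12382 + (4343 - 7611 + 101*(-1/101) - 177*(-1/101)) = -12382 + (4343 - 7611 - 1 + 177/101) = -12382 - 329992/101 = -1580574/101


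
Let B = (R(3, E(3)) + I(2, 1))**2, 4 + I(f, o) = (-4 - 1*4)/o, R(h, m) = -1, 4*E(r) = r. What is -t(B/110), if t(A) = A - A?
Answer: 0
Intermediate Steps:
E(r) = r/4
I(f, o) = -4 - 8/o (I(f, o) = -4 + (-4 - 1*4)/o = -4 + (-4 - 4)/o = -4 - 8/o)
B = 169 (B = (-1 + (-4 - 8/1))**2 = (-1 + (-4 - 8*1))**2 = (-1 + (-4 - 8))**2 = (-1 - 12)**2 = (-13)**2 = 169)
t(A) = 0
-t(B/110) = -1*0 = 0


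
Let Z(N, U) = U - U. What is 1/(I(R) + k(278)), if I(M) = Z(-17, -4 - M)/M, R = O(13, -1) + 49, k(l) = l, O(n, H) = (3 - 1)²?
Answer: 1/278 ≈ 0.0035971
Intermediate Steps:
O(n, H) = 4 (O(n, H) = 2² = 4)
Z(N, U) = 0
R = 53 (R = 4 + 49 = 53)
I(M) = 0 (I(M) = 0/M = 0)
1/(I(R) + k(278)) = 1/(0 + 278) = 1/278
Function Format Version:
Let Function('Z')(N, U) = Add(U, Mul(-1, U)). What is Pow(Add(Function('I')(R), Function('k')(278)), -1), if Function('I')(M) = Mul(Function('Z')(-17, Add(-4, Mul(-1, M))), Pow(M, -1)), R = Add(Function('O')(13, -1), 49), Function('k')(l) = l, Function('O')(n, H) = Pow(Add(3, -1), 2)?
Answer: Rational(1, 278) ≈ 0.0035971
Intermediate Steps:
Function('O')(n, H) = 4 (Function('O')(n, H) = Pow(2, 2) = 4)
Function('Z')(N, U) = 0
R = 53 (R = Add(4, 49) = 53)
Function('I')(M) = 0 (Function('I')(M) = Mul(0, Pow(M, -1)) = 0)
Pow(Add(Function('I')(R), Function('k')(278)), -1) = Pow(Add(0, 278), -1) = Pow(278, -1) = Rational(1, 278)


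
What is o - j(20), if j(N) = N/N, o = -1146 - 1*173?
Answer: -1320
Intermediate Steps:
o = -1319 (o = -1146 - 173 = -1319)
j(N) = 1
o - j(20) = -1319 - 1*1 = -1319 - 1 = -1320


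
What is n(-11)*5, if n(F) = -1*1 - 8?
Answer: -45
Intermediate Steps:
n(F) = -9 (n(F) = -1 - 8 = -9)
n(-11)*5 = -9*5 = -45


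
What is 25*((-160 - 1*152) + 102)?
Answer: -5250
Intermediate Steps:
25*((-160 - 1*152) + 102) = 25*((-160 - 152) + 102) = 25*(-312 + 102) = 25*(-210) = -5250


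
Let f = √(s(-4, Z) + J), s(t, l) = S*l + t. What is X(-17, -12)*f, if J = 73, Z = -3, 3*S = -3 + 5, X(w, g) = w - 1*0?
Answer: -17*√67 ≈ -139.15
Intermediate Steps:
X(w, g) = w (X(w, g) = w + 0 = w)
S = ⅔ (S = (-3 + 5)/3 = (⅓)*2 = ⅔ ≈ 0.66667)
s(t, l) = t + 2*l/3 (s(t, l) = 2*l/3 + t = t + 2*l/3)
f = √67 (f = √((-4 + (⅔)*(-3)) + 73) = √((-4 - 2) + 73) = √(-6 + 73) = √67 ≈ 8.1853)
X(-17, -12)*f = -17*√67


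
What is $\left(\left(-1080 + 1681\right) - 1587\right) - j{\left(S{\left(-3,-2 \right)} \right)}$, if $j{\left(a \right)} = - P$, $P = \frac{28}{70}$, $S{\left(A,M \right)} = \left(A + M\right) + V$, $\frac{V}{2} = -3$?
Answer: $- \frac{4928}{5} \approx -985.6$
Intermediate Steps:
$V = -6$ ($V = 2 \left(-3\right) = -6$)
$S{\left(A,M \right)} = -6 + A + M$ ($S{\left(A,M \right)} = \left(A + M\right) - 6 = -6 + A + M$)
$P = \frac{2}{5}$ ($P = 28 \cdot \frac{1}{70} = \frac{2}{5} \approx 0.4$)
$j{\left(a \right)} = - \frac{2}{5}$ ($j{\left(a \right)} = \left(-1\right) \frac{2}{5} = - \frac{2}{5}$)
$\left(\left(-1080 + 1681\right) - 1587\right) - j{\left(S{\left(-3,-2 \right)} \right)} = \left(\left(-1080 + 1681\right) - 1587\right) - - \frac{2}{5} = \left(601 - 1587\right) + \frac{2}{5} = -986 + \frac{2}{5} = - \frac{4928}{5}$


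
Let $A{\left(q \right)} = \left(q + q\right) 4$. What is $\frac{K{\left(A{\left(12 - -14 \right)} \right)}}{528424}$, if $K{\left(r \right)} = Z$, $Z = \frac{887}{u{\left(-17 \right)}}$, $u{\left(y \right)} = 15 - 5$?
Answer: $\frac{887}{5284240} \approx 0.00016786$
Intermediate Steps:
$A{\left(q \right)} = 8 q$ ($A{\left(q \right)} = 2 q 4 = 8 q$)
$u{\left(y \right)} = 10$
$Z = \frac{887}{10} \approx 88.7$
$K{\left(r \right)} = \frac{887}{10}$
$\frac{K{\left(A{\left(12 - -14 \right)} \right)}}{528424} = \frac{887}{10 \cdot 528424} = \frac{887}{10} \cdot \frac{1}{528424} = \frac{887}{5284240}$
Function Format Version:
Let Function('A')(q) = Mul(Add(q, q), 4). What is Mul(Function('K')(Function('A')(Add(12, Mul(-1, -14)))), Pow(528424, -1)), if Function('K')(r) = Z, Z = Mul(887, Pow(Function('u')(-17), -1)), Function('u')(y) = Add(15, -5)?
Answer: Rational(887, 5284240) ≈ 0.00016786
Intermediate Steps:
Function('A')(q) = Mul(8, q) (Function('A')(q) = Mul(Mul(2, q), 4) = Mul(8, q))
Function('u')(y) = 10
Z = Rational(887, 10) (Z = Mul(887, Pow(10, -1)) = Mul(887, Rational(1, 10)) = Rational(887, 10) ≈ 88.700)
Function('K')(r) = Rational(887, 10)
Mul(Function('K')(Function('A')(Add(12, Mul(-1, -14)))), Pow(528424, -1)) = Mul(Rational(887, 10), Pow(528424, -1)) = Mul(Rational(887, 10), Rational(1, 528424)) = Rational(887, 5284240)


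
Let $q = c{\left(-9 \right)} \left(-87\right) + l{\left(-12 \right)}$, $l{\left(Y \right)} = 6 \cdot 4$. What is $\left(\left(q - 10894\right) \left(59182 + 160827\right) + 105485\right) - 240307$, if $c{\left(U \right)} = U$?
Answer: $-2219365605$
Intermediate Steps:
$l{\left(Y \right)} = 24$
$q = 807$ ($q = \left(-9\right) \left(-87\right) + 24 = 783 + 24 = 807$)
$\left(\left(q - 10894\right) \left(59182 + 160827\right) + 105485\right) - 240307 = \left(\left(807 - 10894\right) \left(59182 + 160827\right) + 105485\right) - 240307 = \left(\left(-10087\right) 220009 + 105485\right) - 240307 = \left(-2219230783 + 105485\right) - 240307 = -2219125298 - 240307 = -2219365605$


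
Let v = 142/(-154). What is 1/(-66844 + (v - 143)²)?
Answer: -5929/273507352 ≈ -2.1678e-5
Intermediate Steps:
v = -71/77 (v = 142*(-1/154) = -71/77 ≈ -0.92208)
1/(-66844 + (v - 143)²) = 1/(-66844 + (-71/77 - 143)²) = 1/(-66844 + (-11082/77)²) = 1/(-66844 + 122810724/5929) = 1/(-273507352/5929) = -5929/273507352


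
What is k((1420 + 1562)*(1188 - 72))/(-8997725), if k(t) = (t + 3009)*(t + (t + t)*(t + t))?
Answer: -13414526224078602168/817975 ≈ -1.6400e+13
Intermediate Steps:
k(t) = (3009 + t)*(t + 4*t**2) (k(t) = (3009 + t)*(t + (2*t)*(2*t)) = (3009 + t)*(t + 4*t**2))
k((1420 + 1562)*(1188 - 72))/(-8997725) = (((1420 + 1562)*(1188 - 72))*(3009 + 4*((1420 + 1562)*(1188 - 72))**2 + 12037*((1420 + 1562)*(1188 - 72))))/(-8997725) = ((2982*1116)*(3009 + 4*(2982*1116)**2 + 12037*(2982*1116)))*(-1/8997725) = (3327912*(3009 + 4*3327912**2 + 12037*3327912))*(-1/8997725) = (3327912*(3009 + 4*11074998279744 + 40058076744))*(-1/8997725) = (3327912*(3009 + 44299993118976 + 40058076744))*(-1/8997725) = (3327912*44340051198729)*(-1/8997725) = 147559788464864623848*(-1/8997725) = -13414526224078602168/817975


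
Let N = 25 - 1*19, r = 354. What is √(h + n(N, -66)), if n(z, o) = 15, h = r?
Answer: 3*√41 ≈ 19.209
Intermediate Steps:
h = 354
N = 6 (N = 25 - 19 = 6)
√(h + n(N, -66)) = √(354 + 15) = √369 = 3*√41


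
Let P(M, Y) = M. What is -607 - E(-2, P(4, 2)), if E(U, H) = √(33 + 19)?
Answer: -607 - 2*√13 ≈ -614.21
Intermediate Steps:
E(U, H) = 2*√13 (E(U, H) = √52 = 2*√13)
-607 - E(-2, P(4, 2)) = -607 - 2*√13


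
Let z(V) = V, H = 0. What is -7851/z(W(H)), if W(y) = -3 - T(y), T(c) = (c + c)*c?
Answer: 2617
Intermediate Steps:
T(c) = 2*c² (T(c) = (2*c)*c = 2*c²)
W(y) = -3 - 2*y²
-7851/z(W(H)) = -7851/(-3 - 2*0²) = -7851/(-3 - 2*0) = -7851/(-3 + 0) = -7851/(-3) = -7851*(-⅓) = 2617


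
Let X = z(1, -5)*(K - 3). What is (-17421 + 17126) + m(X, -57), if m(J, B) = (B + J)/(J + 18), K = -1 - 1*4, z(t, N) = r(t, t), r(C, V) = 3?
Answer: -563/2 ≈ -281.50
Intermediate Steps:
z(t, N) = 3
K = -5 (K = -1 - 4 = -5)
X = -24 (X = 3*(-5 - 3) = 3*(-8) = -24)
m(J, B) = (B + J)/(18 + J)
(-17421 + 17126) + m(X, -57) = (-17421 + 17126) + (-57 - 24)/(18 - 24) = -295 - 81/(-6) = -295 - ⅙*(-81) = -295 + 27/2 = -563/2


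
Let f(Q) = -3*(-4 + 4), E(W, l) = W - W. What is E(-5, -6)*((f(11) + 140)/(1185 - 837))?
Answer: 0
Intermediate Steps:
E(W, l) = 0
f(Q) = 0 (f(Q) = -3*0 = 0)
E(-5, -6)*((f(11) + 140)/(1185 - 837)) = 0*((0 + 140)/(1185 - 837)) = 0*(140/348) = 0*(140*(1/348)) = 0*(35/87) = 0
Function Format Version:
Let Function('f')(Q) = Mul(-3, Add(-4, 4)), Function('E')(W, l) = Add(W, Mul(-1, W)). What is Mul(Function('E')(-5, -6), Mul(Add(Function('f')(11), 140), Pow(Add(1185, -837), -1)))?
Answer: 0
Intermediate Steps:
Function('E')(W, l) = 0
Function('f')(Q) = 0 (Function('f')(Q) = Mul(-3, 0) = 0)
Mul(Function('E')(-5, -6), Mul(Add(Function('f')(11), 140), Pow(Add(1185, -837), -1))) = Mul(0, Mul(Add(0, 140), Pow(Add(1185, -837), -1))) = Mul(0, Mul(140, Pow(348, -1))) = Mul(0, Mul(140, Rational(1, 348))) = Mul(0, Rational(35, 87)) = 0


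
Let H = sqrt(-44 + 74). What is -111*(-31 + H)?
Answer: 3441 - 111*sqrt(30) ≈ 2833.0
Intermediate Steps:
H = sqrt(30) ≈ 5.4772
-111*(-31 + H) = -111*(-31 + sqrt(30)) = 3441 - 111*sqrt(30)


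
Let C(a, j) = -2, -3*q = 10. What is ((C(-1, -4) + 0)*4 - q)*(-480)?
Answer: 2240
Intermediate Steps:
q = -10/3 (q = -⅓*10 = -10/3 ≈ -3.3333)
((C(-1, -4) + 0)*4 - q)*(-480) = ((-2 + 0)*4 - 1*(-10/3))*(-480) = (-2*4 + 10/3)*(-480) = (-8 + 10/3)*(-480) = -14/3*(-480) = 2240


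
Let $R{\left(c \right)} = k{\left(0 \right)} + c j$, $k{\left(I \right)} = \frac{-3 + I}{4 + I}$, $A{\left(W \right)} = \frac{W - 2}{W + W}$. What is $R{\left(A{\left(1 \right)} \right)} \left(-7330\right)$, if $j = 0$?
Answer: $\frac{10995}{2} \approx 5497.5$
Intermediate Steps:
$A{\left(W \right)} = \frac{-2 + W}{2 W}$
$k{\left(I \right)} = \frac{-3 + I}{4 + I}$
$R{\left(c \right)} = - \frac{3}{4}$ ($R{\left(c \right)} = \frac{-3 + 0}{4 + 0} + c 0 = \frac{1}{4} \left(-3\right) + 0 = - \frac{3}{4} + 0 = - \frac{3}{4}$)
$R{\left(A{\left(1 \right)} \right)} \left(-7330\right) = \left(- \frac{3}{4}\right) \left(-7330\right) = \frac{10995}{2}$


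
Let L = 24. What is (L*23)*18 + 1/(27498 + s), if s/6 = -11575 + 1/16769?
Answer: 6989907245983/703493082 ≈ 9936.0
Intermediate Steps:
s = -1164607044/16769 (s = 6*(-11575 + 1/16769) = 6*(-194101174/16769) = -1164607044/16769 ≈ -69450.)
(L*23)*18 + 1/(27498 + s) = (24*23)*18 + 1/(27498 - 1164607044/16769) = 552*18 + 1/(-703493082/16769) = 9936 - 16769/703493082 = 6989907245983/703493082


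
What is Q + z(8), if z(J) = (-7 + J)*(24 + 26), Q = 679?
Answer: 729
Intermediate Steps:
z(J) = -350 + 50*J (z(J) = (-7 + J)*50 = -350 + 50*J)
Q + z(8) = 679 + (-350 + 50*8) = 679 + (-350 + 400) = 679 + 50 = 729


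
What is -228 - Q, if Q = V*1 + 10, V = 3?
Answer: -241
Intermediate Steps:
Q = 13 (Q = 3*1 + 10 = 3 + 10 = 13)
-228 - Q = -228 - 1*13 = -228 - 13 = -241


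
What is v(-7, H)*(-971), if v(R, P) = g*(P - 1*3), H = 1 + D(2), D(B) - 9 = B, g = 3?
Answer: -26217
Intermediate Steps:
D(B) = 9 + B
H = 12 (H = 1 + (9 + 2) = 1 + 11 = 12)
v(R, P) = -9 + 3*P (v(R, P) = 3*(P - 1*3) = 3*(P - 3) = 3*(-3 + P) = -9 + 3*P)
v(-7, H)*(-971) = (-9 + 3*12)*(-971) = (-9 + 36)*(-971) = 27*(-971) = -26217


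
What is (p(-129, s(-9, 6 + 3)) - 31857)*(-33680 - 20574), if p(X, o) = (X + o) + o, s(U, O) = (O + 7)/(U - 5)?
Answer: 12148447172/7 ≈ 1.7355e+9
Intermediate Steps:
s(U, O) = (7 + O)/(-5 + U)
p(X, o) = X + 2*o
(p(-129, s(-9, 6 + 3)) - 31857)*(-33680 - 20574) = ((-129 + 2*((7 + (6 + 3))/(-5 - 9))) - 31857)*(-33680 - 20574) = ((-129 + 2*((7 + 9)/(-14))) - 31857)*(-54254) = ((-129 + 2*(-1/14*16)) - 31857)*(-54254) = ((-129 + 2*(-8/7)) - 31857)*(-54254) = ((-129 - 16/7) - 31857)*(-54254) = (-919/7 - 31857)*(-54254) = -223918/7*(-54254) = 12148447172/7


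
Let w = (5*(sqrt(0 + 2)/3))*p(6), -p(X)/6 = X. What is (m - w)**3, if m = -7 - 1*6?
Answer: -282997 + 462420*sqrt(2) ≈ 3.7096e+5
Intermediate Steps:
p(X) = -6*X
w = -60*sqrt(2) (w = (5*(sqrt(0 + 2)/3))*(-6*6) = (5*(sqrt(2)*(1/3)))*(-36) = (5*(sqrt(2)/3))*(-36) = (5*sqrt(2)/3)*(-36) = -60*sqrt(2) ≈ -84.853)
m = -13 (m = -7 - 6 = -13)
(m - w)**3 = (-13 - (-60)*sqrt(2))**3 = (-13 + 60*sqrt(2))**3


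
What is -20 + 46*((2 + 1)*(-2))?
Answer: -296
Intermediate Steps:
-20 + 46*((2 + 1)*(-2)) = -20 + 46*(3*(-2)) = -20 + 46*(-6) = -20 - 276 = -296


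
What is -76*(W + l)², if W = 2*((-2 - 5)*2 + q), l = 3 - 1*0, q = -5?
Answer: -93100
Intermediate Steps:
l = 3 (l = 3 + 0 = 3)
W = -38 (W = 2*((-2 - 5)*2 - 5) = 2*(-7*2 - 5) = 2*(-14 - 5) = 2*(-19) = -38)
-76*(W + l)² = -76*(-38 + 3)² = -76*(-35)² = -76*1225 = -93100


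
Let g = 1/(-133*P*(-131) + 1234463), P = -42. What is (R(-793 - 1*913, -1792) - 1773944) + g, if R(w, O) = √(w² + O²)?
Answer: -891756326967/502697 + 10*√61217 ≈ -1.7715e+6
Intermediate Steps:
R(w, O) = √(O² + w²)
g = 1/502697 (g = 1/(-133*(-42)*(-131) + 1234463) = 1/(5586*(-131) + 1234463) = 1/(-731766 + 1234463) = 1/502697 ≈ 1.9893e-6)
(R(-793 - 1*913, -1792) - 1773944) + g = (√((-1792)² + (-793 - 1*913)²) - 1773944) + 1/502697 = (√(3211264 + (-793 - 913)²) - 1773944) + 1/502697 = (√(3211264 + (-1706)²) - 1773944) + 1/502697 = (√(3211264 + 2910436) - 1773944) + 1/502697 = (√6121700 - 1773944) + 1/502697 = (10*√61217 - 1773944) + 1/502697 = (-1773944 + 10*√61217) + 1/502697 = -891756326967/502697 + 10*√61217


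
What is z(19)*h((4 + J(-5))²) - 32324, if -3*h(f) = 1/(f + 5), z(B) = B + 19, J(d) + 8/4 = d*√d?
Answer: (-969720*√5 + 5624357*I)/(6*(-29*I + 5*√5)) ≈ -32324.0 - 0.036652*I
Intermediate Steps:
J(d) = -2 + d^(3/2) (J(d) = -2 + d*√d = -2 + d^(3/2))
z(B) = 19 + B
h(f) = -1/(3*(5 + f)) (h(f) = -1/(3*(f + 5)) = -1/(3*(5 + f)))
z(19)*h((4 + J(-5))²) - 32324 = (19 + 19)*(-1/(15 + 3*(4 + (-2 + (-5)^(3/2)))²)) - 32324 = 38*(-1/(15 + 3*(4 + (-2 - 5*I*√5))²)) - 32324 = 38*(-1/(15 + 3*(2 - 5*I*√5)²)) - 32324 = -38/(15 + 3*(2 - 5*I*√5)²) - 32324 = -32324 - 38/(15 + 3*(2 - 5*I*√5)²)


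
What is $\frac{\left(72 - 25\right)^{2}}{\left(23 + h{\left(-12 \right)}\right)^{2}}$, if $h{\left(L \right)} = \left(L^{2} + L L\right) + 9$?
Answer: $\frac{2209}{102400} \approx 0.021572$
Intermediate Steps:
$h{\left(L \right)} = 9 + 2 L^{2}$ ($h{\left(L \right)} = \left(L^{2} + L^{2}\right) + 9 = 2 L^{2} + 9 = 9 + 2 L^{2}$)
$\frac{\left(72 - 25\right)^{2}}{\left(23 + h{\left(-12 \right)}\right)^{2}} = \frac{\left(72 - 25\right)^{2}}{\left(23 + \left(9 + 2 \left(-12\right)^{2}\right)\right)^{2}} = \frac{47^{2}}{\left(23 + \left(9 + 2 \cdot 144\right)\right)^{2}} = \frac{2209}{\left(23 + \left(9 + 288\right)\right)^{2}} = \frac{2209}{\left(23 + 297\right)^{2}} = \frac{2209}{320^{2}} = \frac{2209}{102400}$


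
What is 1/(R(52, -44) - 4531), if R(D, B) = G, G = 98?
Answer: -1/4433 ≈ -0.00022558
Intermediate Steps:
R(D, B) = 98
1/(R(52, -44) - 4531) = 1/(98 - 4531) = 1/(-4433) = -1/4433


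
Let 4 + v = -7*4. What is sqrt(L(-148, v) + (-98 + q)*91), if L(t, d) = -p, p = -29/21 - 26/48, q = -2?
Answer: I*sqrt(64196034)/84 ≈ 95.384*I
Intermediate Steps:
v = -32 (v = -4 - 7*4 = -4 - 28 = -32)
p = -323/168 (p = -29*1/21 - 26*1/48 = -29/21 - 13/24 = -323/168 ≈ -1.9226)
L(t, d) = 323/168 (L(t, d) = -1*(-323/168) = 323/168)
sqrt(L(-148, v) + (-98 + q)*91) = sqrt(323/168 + (-98 - 2)*91) = sqrt(323/168 - 100*91) = sqrt(323/168 - 9100) = sqrt(-1528477/168) = I*sqrt(64196034)/84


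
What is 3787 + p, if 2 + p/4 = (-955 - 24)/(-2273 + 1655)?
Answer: 1169669/309 ≈ 3785.3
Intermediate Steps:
p = -514/309 (p = -8 + 4*((-955 - 24)/(-2273 + 1655)) = -8 + 4*(-979/(-618)) = -8 + 4*(-979*(-1/618)) = -8 + 4*(979/618) = -8 + 1958/309 = -514/309 ≈ -1.6634)
3787 + p = 3787 - 514/309 = 1169669/309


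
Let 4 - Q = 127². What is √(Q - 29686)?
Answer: I*√45811 ≈ 214.04*I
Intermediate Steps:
Q = -16125 (Q = 4 - 1*127² = 4 - 1*16129 = 4 - 16129 = -16125)
√(Q - 29686) = √(-16125 - 29686) = √(-45811) = I*√45811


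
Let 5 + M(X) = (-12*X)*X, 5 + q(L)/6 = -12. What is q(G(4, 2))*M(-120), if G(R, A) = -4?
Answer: 17626110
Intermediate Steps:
q(L) = -102 (q(L) = -30 + 6*(-12) = -30 - 72 = -102)
M(X) = -5 - 12*X**2 (M(X) = -5 + (-12*X)*X = -5 - 12*X**2)
q(G(4, 2))*M(-120) = -102*(-5 - 12*(-120)**2) = -102*(-5 - 12*14400) = -102*(-5 - 172800) = -102*(-172805) = 17626110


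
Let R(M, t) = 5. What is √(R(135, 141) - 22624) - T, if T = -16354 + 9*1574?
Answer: 2188 + I*√22619 ≈ 2188.0 + 150.4*I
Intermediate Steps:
T = -2188 (T = -16354 + 14166 = -2188)
√(R(135, 141) - 22624) - T = √(5 - 22624) - 1*(-2188) = √(-22619) + 2188 = I*√22619 + 2188 = 2188 + I*√22619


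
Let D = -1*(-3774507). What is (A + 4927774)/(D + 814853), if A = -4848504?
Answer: 7927/458936 ≈ 0.017273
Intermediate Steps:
D = 3774507
(A + 4927774)/(D + 814853) = (-4848504 + 4927774)/(3774507 + 814853) = 79270/4589360 = 79270*(1/4589360) = 7927/458936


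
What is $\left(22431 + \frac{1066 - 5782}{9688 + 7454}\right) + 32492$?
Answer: $\frac{156914225}{2857} \approx 54923.0$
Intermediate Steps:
$\left(22431 + \frac{1066 - 5782}{9688 + 7454}\right) + 32492 = \left(22431 - \frac{4716}{17142}\right) + 32492 = \left(22431 - \frac{786}{2857}\right) + 32492 = \frac{64084581}{2857} + 32492 = \frac{156914225}{2857}$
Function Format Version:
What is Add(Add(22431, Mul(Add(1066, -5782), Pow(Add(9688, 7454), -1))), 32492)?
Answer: Rational(156914225, 2857) ≈ 54923.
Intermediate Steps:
Add(Add(22431, Mul(Add(1066, -5782), Pow(Add(9688, 7454), -1))), 32492) = Add(Add(22431, Mul(-4716, Pow(17142, -1))), 32492) = Add(Add(22431, Mul(-4716, Rational(1, 17142))), 32492) = Add(Add(22431, Rational(-786, 2857)), 32492) = Add(Rational(64084581, 2857), 32492) = Rational(156914225, 2857)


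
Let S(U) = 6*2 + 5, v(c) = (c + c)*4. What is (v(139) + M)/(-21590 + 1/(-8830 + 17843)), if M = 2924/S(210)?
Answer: -11572692/194590669 ≈ -0.059472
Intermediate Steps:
v(c) = 8*c (v(c) = (2*c)*4 = 8*c)
S(U) = 17 (S(U) = 12 + 5 = 17)
M = 172 (M = 2924/17 = 2924*(1/17) = 172)
(v(139) + M)/(-21590 + 1/(-8830 + 17843)) = (8*139 + 172)/(-21590 + 1/(-8830 + 17843)) = (1112 + 172)/(-21590 + 1/9013) = 1284/(-21590 + 1/9013) = 1284/(-194590669/9013) = 1284*(-9013/194590669) = -11572692/194590669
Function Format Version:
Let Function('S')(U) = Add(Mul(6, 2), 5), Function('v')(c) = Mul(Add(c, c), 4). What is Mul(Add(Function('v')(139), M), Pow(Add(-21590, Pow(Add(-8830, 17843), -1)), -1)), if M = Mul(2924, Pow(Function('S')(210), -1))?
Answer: Rational(-11572692, 194590669) ≈ -0.059472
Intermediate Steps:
Function('v')(c) = Mul(8, c) (Function('v')(c) = Mul(Mul(2, c), 4) = Mul(8, c))
Function('S')(U) = 17 (Function('S')(U) = Add(12, 5) = 17)
M = 172 (M = Mul(2924, Pow(17, -1)) = Mul(2924, Rational(1, 17)) = 172)
Mul(Add(Function('v')(139), M), Pow(Add(-21590, Pow(Add(-8830, 17843), -1)), -1)) = Mul(Add(Mul(8, 139), 172), Pow(Add(-21590, Pow(Add(-8830, 17843), -1)), -1)) = Mul(Add(1112, 172), Pow(Add(-21590, Pow(9013, -1)), -1)) = Mul(1284, Pow(Add(-21590, Rational(1, 9013)), -1)) = Mul(1284, Pow(Rational(-194590669, 9013), -1)) = Mul(1284, Rational(-9013, 194590669)) = Rational(-11572692, 194590669)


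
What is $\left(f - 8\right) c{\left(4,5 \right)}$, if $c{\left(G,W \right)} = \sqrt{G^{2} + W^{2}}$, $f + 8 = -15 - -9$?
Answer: $- 22 \sqrt{41} \approx -140.87$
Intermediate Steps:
$f = -14$ ($f = -8 - 6 = -14$)
$\left(f - 8\right) c{\left(4,5 \right)} = \left(-14 - 8\right) \sqrt{4^{2} + 5^{2}} = - 22 \sqrt{16 + 25} = - 22 \sqrt{41}$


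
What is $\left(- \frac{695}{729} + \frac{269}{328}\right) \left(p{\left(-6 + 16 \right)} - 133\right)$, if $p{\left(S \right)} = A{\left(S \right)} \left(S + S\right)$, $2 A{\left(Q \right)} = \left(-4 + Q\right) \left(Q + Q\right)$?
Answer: $- \frac{33993553}{239112} \approx -142.17$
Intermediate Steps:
$A{\left(Q \right)} = Q \left(-4 + Q\right)$ ($A{\left(Q \right)} = \frac{\left(-4 + Q\right) \left(Q + Q\right)}{2} = \frac{\left(-4 + Q\right) 2 Q}{2} = \frac{2 Q \left(-4 + Q\right)}{2} = Q \left(-4 + Q\right)$)
$p{\left(S \right)} = 2 S^{2} \left(-4 + S\right)$ ($p{\left(S \right)} = S \left(-4 + S\right) \left(S + S\right) = S \left(-4 + S\right) 2 S = 2 S^{2} \left(-4 + S\right)$)
$\left(- \frac{695}{729} + \frac{269}{328}\right) \left(p{\left(-6 + 16 \right)} - 133\right) = \left(- \frac{695}{729} + \frac{269}{328}\right) \left(2 \left(-6 + 16\right)^{2} \left(-4 + \left(-6 + 16\right)\right) - 133\right) = \left(\left(-695\right) \frac{1}{729} + 269 \cdot \frac{1}{328}\right) \left(2 \cdot 10^{2} \left(-4 + 10\right) - 133\right) = \left(- \frac{695}{729} + \frac{269}{328}\right) \left(2 \cdot 100 \cdot 6 - 133\right) = - \frac{31859 \left(1200 - 133\right)}{239112} = \left(- \frac{31859}{239112}\right) 1067 = - \frac{33993553}{239112}$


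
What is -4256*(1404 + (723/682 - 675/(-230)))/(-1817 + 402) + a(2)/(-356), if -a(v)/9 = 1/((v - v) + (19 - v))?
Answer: 284435623594653/67164157940 ≈ 4234.9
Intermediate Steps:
a(v) = -9/(19 - v) (a(v) = -9/((v - v) + (19 - v)) = -9/(0 + (19 - v)) = -9/(19 - v))
-4256*(1404 + (723/682 - 675/(-230)))/(-1817 + 402) + a(2)/(-356) = -4256*(1404 + (723/682 - 675/(-230)))/(-1817 + 402) + (9/(-19 + 2))/(-356) = -4256/((-1415/(1404 + (723*(1/682) - 675*(-1/230))))) + (9/(-17))*(-1/356) = -4256/((-1415/(1404 + (723/682 + 135/46)))) + (9*(-1/17))*(-1/356) = -4256/((-1415/(1404 + 31332/7843))) - 9/17*(-1/356) = -4256/((-1415/11042904/7843)) + 9/6052 = -4256/((-1415*7843/11042904)) + 9/6052 = -4256/(-11097845/11042904) + 9/6052 = -4256*(-11042904/11097845) + 9/6052 = 46998599424/11097845 + 9/6052 = 284435623594653/67164157940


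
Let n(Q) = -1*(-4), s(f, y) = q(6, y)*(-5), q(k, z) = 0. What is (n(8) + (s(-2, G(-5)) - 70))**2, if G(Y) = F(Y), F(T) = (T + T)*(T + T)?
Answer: 4356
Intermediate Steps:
F(T) = 4*T**2 (F(T) = (2*T)*(2*T) = 4*T**2)
G(Y) = 4*Y**2
s(f, y) = 0 (s(f, y) = 0*(-5) = 0)
n(Q) = 4
(n(8) + (s(-2, G(-5)) - 70))**2 = (4 + (0 - 70))**2 = (4 - 70)**2 = (-66)**2 = 4356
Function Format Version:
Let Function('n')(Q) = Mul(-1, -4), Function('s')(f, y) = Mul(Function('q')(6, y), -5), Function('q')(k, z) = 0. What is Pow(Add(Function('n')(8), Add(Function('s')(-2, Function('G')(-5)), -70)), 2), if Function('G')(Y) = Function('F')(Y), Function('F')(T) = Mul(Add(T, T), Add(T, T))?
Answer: 4356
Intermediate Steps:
Function('F')(T) = Mul(4, Pow(T, 2)) (Function('F')(T) = Mul(Mul(2, T), Mul(2, T)) = Mul(4, Pow(T, 2)))
Function('G')(Y) = Mul(4, Pow(Y, 2))
Function('s')(f, y) = 0 (Function('s')(f, y) = Mul(0, -5) = 0)
Function('n')(Q) = 4
Pow(Add(Function('n')(8), Add(Function('s')(-2, Function('G')(-5)), -70)), 2) = Pow(Add(4, Add(0, -70)), 2) = Pow(Add(4, -70), 2) = Pow(-66, 2) = 4356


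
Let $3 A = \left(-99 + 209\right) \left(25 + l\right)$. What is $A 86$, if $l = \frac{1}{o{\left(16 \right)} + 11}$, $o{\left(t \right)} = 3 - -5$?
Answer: $\frac{4502960}{57} \approx 78999.0$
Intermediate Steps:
$o{\left(t \right)} = 8$ ($o{\left(t \right)} = 3 + 5 = 8$)
$l = \frac{1}{19}$ ($l = \frac{1}{8 + 11} = \frac{1}{19} \approx 0.052632$)
$A = \frac{52360}{57}$ ($A = \frac{\left(-99 + 209\right) \left(25 + \frac{1}{19}\right)}{3} = \frac{110 \cdot \frac{476}{19}}{3} = \frac{1}{3} \cdot \frac{52360}{19} = \frac{52360}{57} \approx 918.6$)
$A 86 = \frac{52360}{57} \cdot 86 = \frac{4502960}{57}$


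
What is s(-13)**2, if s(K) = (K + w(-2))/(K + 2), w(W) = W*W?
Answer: 81/121 ≈ 0.66942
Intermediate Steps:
w(W) = W**2
s(K) = (4 + K)/(2 + K) (s(K) = (K + (-2)**2)/(K + 2) = (K + 4)/(2 + K) = (4 + K)/(2 + K))
s(-13)**2 = ((4 - 13)/(2 - 13))**2 = (-9/(-11))**2 = (-1/11*(-9))**2 = (9/11)**2 = 81/121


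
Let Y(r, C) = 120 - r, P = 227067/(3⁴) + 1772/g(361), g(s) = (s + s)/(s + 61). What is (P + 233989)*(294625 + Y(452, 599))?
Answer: 682203427335628/9747 ≈ 6.9991e+10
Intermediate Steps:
g(s) = 2*s/(61 + s) (g(s) = (2*s)/(61 + s) = 2*s/(61 + s))
P = 37418813/9747 (P = 227067/(3⁴) + 1772/((2*361/(61 + 361))) = 227067/81 + 1772/((2*361/422)) = 227067*(1/81) + 1772/((2*361*(1/422))) = 75689/27 + 1772/(361/211) = 75689/27 + 1772*(211/361) = 75689/27 + 373892/361 = 37418813/9747 ≈ 3839.0)
(P + 233989)*(294625 + Y(452, 599)) = (37418813/9747 + 233989)*(294625 + (120 - 1*452)) = 2318109596*(294625 + (120 - 452))/9747 = 2318109596*(294625 - 332)/9747 = (2318109596/9747)*294293 = 682203427335628/9747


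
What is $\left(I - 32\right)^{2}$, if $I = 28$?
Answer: $16$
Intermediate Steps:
$\left(I - 32\right)^{2} = \left(28 - 32\right)^{2} = \left(-4\right)^{2} = 16$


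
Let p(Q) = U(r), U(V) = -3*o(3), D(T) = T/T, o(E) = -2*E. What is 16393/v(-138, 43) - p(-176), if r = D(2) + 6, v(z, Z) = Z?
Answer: 15619/43 ≈ 363.23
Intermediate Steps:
D(T) = 1
r = 7 (r = 1 + 6 = 7)
U(V) = 18 (U(V) = -(-6)*3 = -3*(-6) = 18)
p(Q) = 18
16393/v(-138, 43) - p(-176) = 16393/43 - 1*18 = 16393*(1/43) - 18 = 16393/43 - 18 = 15619/43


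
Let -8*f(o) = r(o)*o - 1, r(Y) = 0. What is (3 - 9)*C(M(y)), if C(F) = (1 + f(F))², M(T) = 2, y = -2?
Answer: -243/32 ≈ -7.5938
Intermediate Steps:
f(o) = ⅛ (f(o) = -(0*o - 1)/8 = -(0 - 1)/8 = -⅛*(-1) = ⅛)
C(F) = 81/64 (C(F) = (1 + ⅛)² = (9/8)² = 81/64)
(3 - 9)*C(M(y)) = (3 - 9)*(81/64) = -6*81/64 = -243/32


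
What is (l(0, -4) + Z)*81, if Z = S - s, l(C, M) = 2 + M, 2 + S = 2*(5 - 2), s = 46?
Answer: -3564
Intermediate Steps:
S = 4 (S = -2 + 2*(5 - 2) = -2 + 2*3 = -2 + 6 = 4)
Z = -42 (Z = 4 - 1*46 = 4 - 46 = -42)
(l(0, -4) + Z)*81 = ((2 - 4) - 42)*81 = (-2 - 42)*81 = -44*81 = -3564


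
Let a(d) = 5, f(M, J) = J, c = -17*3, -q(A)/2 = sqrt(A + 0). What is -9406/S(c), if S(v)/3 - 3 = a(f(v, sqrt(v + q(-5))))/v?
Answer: -79951/74 ≈ -1080.4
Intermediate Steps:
q(A) = -2*sqrt(A) (q(A) = -2*sqrt(A + 0) = -2*sqrt(A))
c = -51
S(v) = 9 + 15/v (S(v) = 9 + 3*(5/v) = 9 + 15/v)
-9406/S(c) = -9406/(9 + 15/(-51)) = -9406/(9 + 15*(-1/51)) = -9406/(9 - 5/17) = -9406/148/17 = -9406*17/148 = -79951/74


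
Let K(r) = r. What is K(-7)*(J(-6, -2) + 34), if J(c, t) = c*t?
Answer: -322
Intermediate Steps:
K(-7)*(J(-6, -2) + 34) = -7*(-6*(-2) + 34) = -7*(12 + 34) = -7*46 = -322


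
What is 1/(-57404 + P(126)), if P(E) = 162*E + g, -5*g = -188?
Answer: -5/184772 ≈ -2.7060e-5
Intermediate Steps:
g = 188/5 (g = -⅕*(-188) = 188/5 ≈ 37.600)
P(E) = 188/5 + 162*E (P(E) = 162*E + 188/5 = 188/5 + 162*E)
1/(-57404 + P(126)) = 1/(-57404 + (188/5 + 162*126)) = 1/(-57404 + (188/5 + 20412)) = 1/(-57404 + 102248/5) = 1/(-184772/5) = -5/184772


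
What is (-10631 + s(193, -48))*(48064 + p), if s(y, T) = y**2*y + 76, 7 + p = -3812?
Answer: 317612820990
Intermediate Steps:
p = -3819 (p = -7 - 3812 = -3819)
s(y, T) = 76 + y**3 (s(y, T) = y**3 + 76 = 76 + y**3)
(-10631 + s(193, -48))*(48064 + p) = (-10631 + (76 + 193**3))*(48064 - 3819) = (-10631 + (76 + 7189057))*44245 = (-10631 + 7189133)*44245 = 7178502*44245 = 317612820990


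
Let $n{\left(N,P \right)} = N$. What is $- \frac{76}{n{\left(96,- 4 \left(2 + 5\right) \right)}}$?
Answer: $- \frac{19}{24} \approx -0.79167$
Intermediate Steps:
$- \frac{76}{n{\left(96,- 4 \left(2 + 5\right) \right)}} = - \frac{76}{96} = \left(-76\right) \frac{1}{96} = - \frac{19}{24}$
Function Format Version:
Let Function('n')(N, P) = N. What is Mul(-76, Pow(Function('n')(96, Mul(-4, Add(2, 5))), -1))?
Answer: Rational(-19, 24) ≈ -0.79167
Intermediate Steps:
Mul(-76, Pow(Function('n')(96, Mul(-4, Add(2, 5))), -1)) = Mul(-76, Pow(96, -1)) = Mul(-76, Rational(1, 96)) = Rational(-19, 24)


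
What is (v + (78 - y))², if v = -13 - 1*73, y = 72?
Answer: 6400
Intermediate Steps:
v = -86 (v = -13 - 73 = -86)
(v + (78 - y))² = (-86 + (78 - 1*72))² = (-86 + (78 - 72))² = (-86 + 6)² = (-80)² = 6400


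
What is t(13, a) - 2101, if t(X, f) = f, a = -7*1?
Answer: -2108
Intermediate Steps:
a = -7
t(13, a) - 2101 = -7 - 2101 = -2108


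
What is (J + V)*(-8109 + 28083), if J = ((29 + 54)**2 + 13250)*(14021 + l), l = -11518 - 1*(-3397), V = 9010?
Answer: 2373492643140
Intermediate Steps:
l = -8121 (l = -11518 + 3397 = -8121)
J = 118820100 (J = ((29 + 54)**2 + 13250)*(14021 - 8121) = (83**2 + 13250)*5900 = (6889 + 13250)*5900 = 20139*5900 = 118820100)
(J + V)*(-8109 + 28083) = (118820100 + 9010)*(-8109 + 28083) = 118829110*19974 = 2373492643140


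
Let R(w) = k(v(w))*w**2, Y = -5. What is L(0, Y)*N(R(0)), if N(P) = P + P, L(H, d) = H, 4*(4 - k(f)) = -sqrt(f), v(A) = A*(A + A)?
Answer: 0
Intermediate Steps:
v(A) = 2*A**2 (v(A) = A*(2*A) = 2*A**2)
k(f) = 4 + sqrt(f)/4 (k(f) = 4 - (-1)*sqrt(f)/4 = 4 + sqrt(f)/4)
R(w) = w**2*(4 + sqrt(2)*sqrt(w**2)/4) (R(w) = (4 + sqrt(2*w**2)/4)*w**2 = (4 + (sqrt(2)*sqrt(w**2))/4)*w**2 = (4 + sqrt(2)*sqrt(w**2)/4)*w**2 = w**2*(4 + sqrt(2)*sqrt(w**2)/4))
N(P) = 2*P
L(0, Y)*N(R(0)) = 0*(2*((1/4)*0**2*(16 + sqrt(2)*sqrt(0**2)))) = 0*(2*((1/4)*0*(16 + sqrt(2)*sqrt(0)))) = 0*(2*((1/4)*0*(16 + sqrt(2)*0))) = 0*(2*((1/4)*0*(16 + 0))) = 0*(2*((1/4)*0*16)) = 0*(2*0) = 0*0 = 0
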